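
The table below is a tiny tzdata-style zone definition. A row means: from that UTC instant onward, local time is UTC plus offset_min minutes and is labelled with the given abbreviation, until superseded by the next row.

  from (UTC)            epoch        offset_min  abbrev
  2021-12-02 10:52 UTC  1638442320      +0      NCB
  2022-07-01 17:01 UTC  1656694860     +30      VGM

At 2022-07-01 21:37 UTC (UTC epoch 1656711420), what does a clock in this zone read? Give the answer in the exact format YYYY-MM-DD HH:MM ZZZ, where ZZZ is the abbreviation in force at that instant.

2022-07-01 22:07 VGM

Query: 2022-07-01 21:37 UTC
Rule 2/2 (VGM, +00:30): 2022-07-01 17:01 UTC ≤ query < +∞
21·60 + 37 + 30 = 1327 min
1327 = 0·1440 + 1327; 1327 = 22·60 + 7 → 22:07, same day
→ 2022-07-01 22:07 VGM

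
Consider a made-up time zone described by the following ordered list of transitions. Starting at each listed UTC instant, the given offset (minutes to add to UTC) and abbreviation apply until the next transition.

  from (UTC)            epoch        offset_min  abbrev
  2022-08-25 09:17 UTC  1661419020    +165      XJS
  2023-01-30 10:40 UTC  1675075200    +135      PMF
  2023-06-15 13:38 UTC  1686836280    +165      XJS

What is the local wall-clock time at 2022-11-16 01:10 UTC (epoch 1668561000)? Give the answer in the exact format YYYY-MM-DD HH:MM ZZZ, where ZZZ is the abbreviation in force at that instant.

2022-11-16 03:55 XJS

Query: 2022-11-16 01:10 UTC
Rule 1/3 (XJS, +02:45): 2022-08-25 09:17 UTC ≤ query < 2023-01-30 10:40 UTC
1·60 + 10 + 165 = 235 min
235 = 0·1440 + 235; 235 = 3·60 + 55 → 03:55, same day
→ 2022-11-16 03:55 XJS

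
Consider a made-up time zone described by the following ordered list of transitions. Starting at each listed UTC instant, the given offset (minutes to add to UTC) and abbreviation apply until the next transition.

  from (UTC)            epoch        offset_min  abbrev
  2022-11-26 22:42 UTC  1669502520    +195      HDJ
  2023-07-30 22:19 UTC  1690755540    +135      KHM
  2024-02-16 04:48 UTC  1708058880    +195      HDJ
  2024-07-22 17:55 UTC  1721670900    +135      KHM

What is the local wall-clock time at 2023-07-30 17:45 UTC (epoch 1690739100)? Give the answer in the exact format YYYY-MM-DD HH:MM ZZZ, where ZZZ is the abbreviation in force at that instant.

2023-07-30 21:00 HDJ

Query: 2023-07-30 17:45 UTC
Rule 1/4 (HDJ, +03:15): 2022-11-26 22:42 UTC ≤ query < 2023-07-30 22:19 UTC
17·60 + 45 + 195 = 1260 min
1260 = 0·1440 + 1260; 1260 = 21·60 + 0 → 21:00, same day
→ 2023-07-30 21:00 HDJ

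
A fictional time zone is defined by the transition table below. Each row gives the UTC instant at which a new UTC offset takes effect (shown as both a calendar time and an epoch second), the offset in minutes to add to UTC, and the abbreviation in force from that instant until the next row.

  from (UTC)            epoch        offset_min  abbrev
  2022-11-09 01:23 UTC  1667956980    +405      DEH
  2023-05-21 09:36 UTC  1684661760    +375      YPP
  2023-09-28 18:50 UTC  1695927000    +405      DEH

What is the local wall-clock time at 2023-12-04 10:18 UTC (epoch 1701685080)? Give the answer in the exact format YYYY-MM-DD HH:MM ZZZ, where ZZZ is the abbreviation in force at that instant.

2023-12-04 17:03 DEH

Query: 2023-12-04 10:18 UTC
Rule 3/3 (DEH, +06:45): 2023-09-28 18:50 UTC ≤ query < +∞
10·60 + 18 + 405 = 1023 min
1023 = 0·1440 + 1023; 1023 = 17·60 + 3 → 17:03, same day
→ 2023-12-04 17:03 DEH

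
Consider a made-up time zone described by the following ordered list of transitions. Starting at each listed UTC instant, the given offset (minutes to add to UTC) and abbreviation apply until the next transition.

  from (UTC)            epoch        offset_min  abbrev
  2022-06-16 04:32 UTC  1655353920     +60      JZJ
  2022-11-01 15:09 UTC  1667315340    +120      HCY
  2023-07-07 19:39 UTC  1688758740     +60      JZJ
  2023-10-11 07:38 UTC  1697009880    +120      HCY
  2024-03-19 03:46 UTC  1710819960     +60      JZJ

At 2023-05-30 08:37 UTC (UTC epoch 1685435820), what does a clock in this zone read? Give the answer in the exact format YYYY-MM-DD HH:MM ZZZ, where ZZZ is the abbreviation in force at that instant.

Query: 2023-05-30 08:37 UTC
Rule 2/5 (HCY, +02:00): 2022-11-01 15:09 UTC ≤ query < 2023-07-07 19:39 UTC
8·60 + 37 + 120 = 637 min
637 = 0·1440 + 637; 637 = 10·60 + 37 → 10:37, same day
→ 2023-05-30 10:37 HCY

2023-05-30 10:37 HCY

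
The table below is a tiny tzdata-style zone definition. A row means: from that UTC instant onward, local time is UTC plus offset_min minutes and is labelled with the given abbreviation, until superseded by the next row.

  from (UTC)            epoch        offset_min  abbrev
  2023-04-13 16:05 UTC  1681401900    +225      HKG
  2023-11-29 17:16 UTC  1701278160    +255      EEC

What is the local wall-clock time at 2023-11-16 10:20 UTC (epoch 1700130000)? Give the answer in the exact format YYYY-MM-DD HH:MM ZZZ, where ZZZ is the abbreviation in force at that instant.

2023-11-16 14:05 HKG

Query: 2023-11-16 10:20 UTC
Rule 1/2 (HKG, +03:45): 2023-04-13 16:05 UTC ≤ query < 2023-11-29 17:16 UTC
10·60 + 20 + 225 = 845 min
845 = 0·1440 + 845; 845 = 14·60 + 5 → 14:05, same day
→ 2023-11-16 14:05 HKG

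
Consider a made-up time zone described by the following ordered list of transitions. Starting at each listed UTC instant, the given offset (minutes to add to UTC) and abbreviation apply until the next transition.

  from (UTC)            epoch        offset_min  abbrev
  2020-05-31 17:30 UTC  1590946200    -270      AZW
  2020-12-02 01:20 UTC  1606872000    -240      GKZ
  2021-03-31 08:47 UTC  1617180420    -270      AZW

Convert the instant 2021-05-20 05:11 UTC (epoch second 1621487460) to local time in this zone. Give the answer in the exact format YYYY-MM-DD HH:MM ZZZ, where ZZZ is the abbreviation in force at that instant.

2021-05-20 00:41 AZW

Query: 2021-05-20 05:11 UTC
Rule 3/3 (AZW, -04:30): 2021-03-31 08:47 UTC ≤ query < +∞
5·60 + 11 - 270 = 41 min
41 = 0·1440 + 41; 41 = 0·60 + 41 → 00:41, same day
→ 2021-05-20 00:41 AZW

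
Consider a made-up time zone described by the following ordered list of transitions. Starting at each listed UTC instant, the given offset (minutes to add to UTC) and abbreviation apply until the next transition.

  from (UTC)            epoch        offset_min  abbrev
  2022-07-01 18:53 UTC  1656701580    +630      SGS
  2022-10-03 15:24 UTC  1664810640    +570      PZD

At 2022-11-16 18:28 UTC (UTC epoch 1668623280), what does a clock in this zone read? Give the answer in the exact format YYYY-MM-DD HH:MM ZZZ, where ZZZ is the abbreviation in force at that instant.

Query: 2022-11-16 18:28 UTC
Rule 2/2 (PZD, +09:30): 2022-10-03 15:24 UTC ≤ query < +∞
18·60 + 28 + 570 = 1678 min
1678 = 1·1440 + 238; 238 = 3·60 + 58 → 03:58, 2022-11-16 + 1 day = 2022-11-17
→ 2022-11-17 03:58 PZD

2022-11-17 03:58 PZD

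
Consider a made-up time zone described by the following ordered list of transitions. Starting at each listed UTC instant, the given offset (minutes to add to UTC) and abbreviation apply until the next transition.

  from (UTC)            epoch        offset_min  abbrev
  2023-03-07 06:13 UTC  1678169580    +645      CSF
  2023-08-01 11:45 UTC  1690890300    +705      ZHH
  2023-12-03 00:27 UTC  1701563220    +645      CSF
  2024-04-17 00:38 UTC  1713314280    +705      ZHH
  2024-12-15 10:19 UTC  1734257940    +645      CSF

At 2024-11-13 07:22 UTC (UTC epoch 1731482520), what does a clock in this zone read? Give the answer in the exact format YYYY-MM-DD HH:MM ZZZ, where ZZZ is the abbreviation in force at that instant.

2024-11-13 19:07 ZHH

Query: 2024-11-13 07:22 UTC
Rule 4/5 (ZHH, +11:45): 2024-04-17 00:38 UTC ≤ query < 2024-12-15 10:19 UTC
7·60 + 22 + 705 = 1147 min
1147 = 0·1440 + 1147; 1147 = 19·60 + 7 → 19:07, same day
→ 2024-11-13 19:07 ZHH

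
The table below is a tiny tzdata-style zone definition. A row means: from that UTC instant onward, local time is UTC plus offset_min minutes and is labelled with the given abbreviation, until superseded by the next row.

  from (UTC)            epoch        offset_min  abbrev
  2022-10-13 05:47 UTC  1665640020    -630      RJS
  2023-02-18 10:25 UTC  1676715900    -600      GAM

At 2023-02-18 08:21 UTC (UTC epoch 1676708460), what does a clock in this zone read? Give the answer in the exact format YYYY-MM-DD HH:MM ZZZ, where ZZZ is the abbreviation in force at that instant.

2023-02-17 21:51 RJS

Query: 2023-02-18 08:21 UTC
Rule 1/2 (RJS, -10:30): 2022-10-13 05:47 UTC ≤ query < 2023-02-18 10:25 UTC
8·60 + 21 - 630 = -129 min
-129 = -1·1440 + 1311; 1311 = 21·60 + 51 → 21:51, 2023-02-18 - 1 day = 2023-02-17
→ 2023-02-17 21:51 RJS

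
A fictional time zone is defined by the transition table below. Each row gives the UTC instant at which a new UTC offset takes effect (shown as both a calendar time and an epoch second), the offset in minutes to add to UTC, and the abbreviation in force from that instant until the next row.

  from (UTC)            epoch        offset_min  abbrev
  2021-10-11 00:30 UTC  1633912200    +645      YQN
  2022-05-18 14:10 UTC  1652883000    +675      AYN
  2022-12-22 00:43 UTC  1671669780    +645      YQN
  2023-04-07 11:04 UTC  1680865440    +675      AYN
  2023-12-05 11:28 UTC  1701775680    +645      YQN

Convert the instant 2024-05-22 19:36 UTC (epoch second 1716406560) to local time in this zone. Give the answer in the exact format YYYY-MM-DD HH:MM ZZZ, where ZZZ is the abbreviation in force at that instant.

Query: 2024-05-22 19:36 UTC
Rule 5/5 (YQN, +10:45): 2023-12-05 11:28 UTC ≤ query < +∞
19·60 + 36 + 645 = 1821 min
1821 = 1·1440 + 381; 381 = 6·60 + 21 → 06:21, 2024-05-22 + 1 day = 2024-05-23
→ 2024-05-23 06:21 YQN

2024-05-23 06:21 YQN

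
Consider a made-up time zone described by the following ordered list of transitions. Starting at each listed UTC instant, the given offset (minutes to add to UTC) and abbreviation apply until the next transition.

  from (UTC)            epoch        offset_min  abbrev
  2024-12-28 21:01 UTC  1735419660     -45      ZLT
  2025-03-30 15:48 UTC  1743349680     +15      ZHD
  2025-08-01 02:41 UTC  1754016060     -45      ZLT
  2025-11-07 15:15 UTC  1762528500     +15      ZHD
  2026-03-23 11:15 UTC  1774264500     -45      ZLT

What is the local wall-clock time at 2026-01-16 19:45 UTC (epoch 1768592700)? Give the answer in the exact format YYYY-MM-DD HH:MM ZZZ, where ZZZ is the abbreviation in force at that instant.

2026-01-16 20:00 ZHD

Query: 2026-01-16 19:45 UTC
Rule 4/5 (ZHD, +00:15): 2025-11-07 15:15 UTC ≤ query < 2026-03-23 11:15 UTC
19·60 + 45 + 15 = 1200 min
1200 = 0·1440 + 1200; 1200 = 20·60 + 0 → 20:00, same day
→ 2026-01-16 20:00 ZHD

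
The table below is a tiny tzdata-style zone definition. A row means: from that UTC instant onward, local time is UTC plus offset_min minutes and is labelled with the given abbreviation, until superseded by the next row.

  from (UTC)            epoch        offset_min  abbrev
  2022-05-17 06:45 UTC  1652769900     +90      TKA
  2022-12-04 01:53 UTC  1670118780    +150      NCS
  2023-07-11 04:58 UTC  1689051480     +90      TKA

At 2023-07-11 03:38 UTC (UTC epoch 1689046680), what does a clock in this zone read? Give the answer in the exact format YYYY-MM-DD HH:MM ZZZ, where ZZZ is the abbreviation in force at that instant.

2023-07-11 06:08 NCS

Query: 2023-07-11 03:38 UTC
Rule 2/3 (NCS, +02:30): 2022-12-04 01:53 UTC ≤ query < 2023-07-11 04:58 UTC
3·60 + 38 + 150 = 368 min
368 = 0·1440 + 368; 368 = 6·60 + 8 → 06:08, same day
→ 2023-07-11 06:08 NCS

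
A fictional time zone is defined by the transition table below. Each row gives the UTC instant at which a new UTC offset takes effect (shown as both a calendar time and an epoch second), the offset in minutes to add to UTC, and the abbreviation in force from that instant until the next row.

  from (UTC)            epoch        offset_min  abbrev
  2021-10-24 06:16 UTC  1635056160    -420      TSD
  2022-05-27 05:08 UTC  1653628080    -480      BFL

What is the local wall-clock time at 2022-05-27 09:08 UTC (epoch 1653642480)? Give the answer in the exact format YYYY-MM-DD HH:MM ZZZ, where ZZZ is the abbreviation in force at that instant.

2022-05-27 01:08 BFL

Query: 2022-05-27 09:08 UTC
Rule 2/2 (BFL, -08:00): 2022-05-27 05:08 UTC ≤ query < +∞
9·60 + 8 - 480 = 68 min
68 = 0·1440 + 68; 68 = 1·60 + 8 → 01:08, same day
→ 2022-05-27 01:08 BFL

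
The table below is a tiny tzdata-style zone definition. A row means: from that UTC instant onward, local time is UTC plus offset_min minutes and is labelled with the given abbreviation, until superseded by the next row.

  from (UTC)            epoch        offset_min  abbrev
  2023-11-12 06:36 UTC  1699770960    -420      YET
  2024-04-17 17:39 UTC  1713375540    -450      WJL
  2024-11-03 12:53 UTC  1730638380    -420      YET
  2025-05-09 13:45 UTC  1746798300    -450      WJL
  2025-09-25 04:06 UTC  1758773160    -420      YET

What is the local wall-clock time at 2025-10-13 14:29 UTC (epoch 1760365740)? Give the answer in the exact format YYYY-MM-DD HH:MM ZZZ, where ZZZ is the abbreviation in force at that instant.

2025-10-13 07:29 YET

Query: 2025-10-13 14:29 UTC
Rule 5/5 (YET, -07:00): 2025-09-25 04:06 UTC ≤ query < +∞
14·60 + 29 - 420 = 449 min
449 = 0·1440 + 449; 449 = 7·60 + 29 → 07:29, same day
→ 2025-10-13 07:29 YET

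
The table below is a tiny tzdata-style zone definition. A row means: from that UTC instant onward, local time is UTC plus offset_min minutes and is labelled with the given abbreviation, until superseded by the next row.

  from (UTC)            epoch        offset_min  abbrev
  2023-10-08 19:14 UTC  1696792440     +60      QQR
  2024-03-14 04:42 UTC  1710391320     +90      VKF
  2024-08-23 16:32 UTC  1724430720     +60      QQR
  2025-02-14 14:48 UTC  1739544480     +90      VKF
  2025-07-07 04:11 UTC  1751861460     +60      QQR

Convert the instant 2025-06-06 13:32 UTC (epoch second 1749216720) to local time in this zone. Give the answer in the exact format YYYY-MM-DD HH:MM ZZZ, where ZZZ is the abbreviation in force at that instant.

Query: 2025-06-06 13:32 UTC
Rule 4/5 (VKF, +01:30): 2025-02-14 14:48 UTC ≤ query < 2025-07-07 04:11 UTC
13·60 + 32 + 90 = 902 min
902 = 0·1440 + 902; 902 = 15·60 + 2 → 15:02, same day
→ 2025-06-06 15:02 VKF

2025-06-06 15:02 VKF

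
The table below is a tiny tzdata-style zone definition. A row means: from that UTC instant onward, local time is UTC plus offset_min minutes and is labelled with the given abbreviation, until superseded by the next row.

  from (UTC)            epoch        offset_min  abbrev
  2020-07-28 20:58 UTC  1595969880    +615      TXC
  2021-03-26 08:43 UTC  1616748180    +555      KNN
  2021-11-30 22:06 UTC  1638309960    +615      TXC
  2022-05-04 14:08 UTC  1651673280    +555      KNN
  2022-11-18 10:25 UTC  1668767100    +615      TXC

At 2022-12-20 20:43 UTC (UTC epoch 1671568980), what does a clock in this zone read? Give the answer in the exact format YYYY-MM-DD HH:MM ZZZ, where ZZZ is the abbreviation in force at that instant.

2022-12-21 06:58 TXC

Query: 2022-12-20 20:43 UTC
Rule 5/5 (TXC, +10:15): 2022-11-18 10:25 UTC ≤ query < +∞
20·60 + 43 + 615 = 1858 min
1858 = 1·1440 + 418; 418 = 6·60 + 58 → 06:58, 2022-12-20 + 1 day = 2022-12-21
→ 2022-12-21 06:58 TXC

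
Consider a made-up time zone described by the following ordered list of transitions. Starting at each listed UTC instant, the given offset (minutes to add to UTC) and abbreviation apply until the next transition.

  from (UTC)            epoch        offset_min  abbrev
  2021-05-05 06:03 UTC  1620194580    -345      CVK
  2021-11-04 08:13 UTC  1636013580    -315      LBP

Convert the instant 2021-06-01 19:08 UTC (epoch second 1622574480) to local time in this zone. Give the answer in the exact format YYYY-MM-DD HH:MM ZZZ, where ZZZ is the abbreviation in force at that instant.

2021-06-01 13:23 CVK

Query: 2021-06-01 19:08 UTC
Rule 1/2 (CVK, -05:45): 2021-05-05 06:03 UTC ≤ query < 2021-11-04 08:13 UTC
19·60 + 8 - 345 = 803 min
803 = 0·1440 + 803; 803 = 13·60 + 23 → 13:23, same day
→ 2021-06-01 13:23 CVK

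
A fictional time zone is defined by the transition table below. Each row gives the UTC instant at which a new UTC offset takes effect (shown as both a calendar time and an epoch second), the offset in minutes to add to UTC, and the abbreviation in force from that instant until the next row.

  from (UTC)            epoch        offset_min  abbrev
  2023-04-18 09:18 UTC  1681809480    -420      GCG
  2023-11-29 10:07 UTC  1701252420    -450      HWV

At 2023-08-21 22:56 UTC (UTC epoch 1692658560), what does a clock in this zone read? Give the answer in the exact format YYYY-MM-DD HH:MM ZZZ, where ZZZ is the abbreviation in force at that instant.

Query: 2023-08-21 22:56 UTC
Rule 1/2 (GCG, -07:00): 2023-04-18 09:18 UTC ≤ query < 2023-11-29 10:07 UTC
22·60 + 56 - 420 = 956 min
956 = 0·1440 + 956; 956 = 15·60 + 56 → 15:56, same day
→ 2023-08-21 15:56 GCG

2023-08-21 15:56 GCG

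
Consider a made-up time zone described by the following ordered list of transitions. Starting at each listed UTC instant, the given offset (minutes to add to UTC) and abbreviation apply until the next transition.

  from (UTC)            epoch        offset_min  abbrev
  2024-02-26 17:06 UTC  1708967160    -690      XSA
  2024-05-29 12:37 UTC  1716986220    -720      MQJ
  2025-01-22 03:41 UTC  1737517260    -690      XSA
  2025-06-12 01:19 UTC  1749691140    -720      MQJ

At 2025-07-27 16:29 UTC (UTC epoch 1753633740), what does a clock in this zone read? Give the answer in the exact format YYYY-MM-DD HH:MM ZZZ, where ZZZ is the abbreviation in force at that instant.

2025-07-27 04:29 MQJ

Query: 2025-07-27 16:29 UTC
Rule 4/4 (MQJ, -12:00): 2025-06-12 01:19 UTC ≤ query < +∞
16·60 + 29 - 720 = 269 min
269 = 0·1440 + 269; 269 = 4·60 + 29 → 04:29, same day
→ 2025-07-27 04:29 MQJ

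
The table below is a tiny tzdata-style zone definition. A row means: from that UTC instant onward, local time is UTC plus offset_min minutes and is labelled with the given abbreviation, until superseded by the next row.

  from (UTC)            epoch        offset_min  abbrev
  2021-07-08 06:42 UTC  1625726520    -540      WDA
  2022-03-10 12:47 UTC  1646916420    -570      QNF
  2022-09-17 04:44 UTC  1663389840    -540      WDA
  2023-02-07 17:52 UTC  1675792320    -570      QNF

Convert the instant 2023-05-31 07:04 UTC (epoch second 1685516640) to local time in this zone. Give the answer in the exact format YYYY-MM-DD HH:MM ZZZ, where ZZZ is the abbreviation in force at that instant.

Query: 2023-05-31 07:04 UTC
Rule 4/4 (QNF, -09:30): 2023-02-07 17:52 UTC ≤ query < +∞
7·60 + 4 - 570 = -146 min
-146 = -1·1440 + 1294; 1294 = 21·60 + 34 → 21:34, 2023-05-31 - 1 day = 2023-05-30
→ 2023-05-30 21:34 QNF

2023-05-30 21:34 QNF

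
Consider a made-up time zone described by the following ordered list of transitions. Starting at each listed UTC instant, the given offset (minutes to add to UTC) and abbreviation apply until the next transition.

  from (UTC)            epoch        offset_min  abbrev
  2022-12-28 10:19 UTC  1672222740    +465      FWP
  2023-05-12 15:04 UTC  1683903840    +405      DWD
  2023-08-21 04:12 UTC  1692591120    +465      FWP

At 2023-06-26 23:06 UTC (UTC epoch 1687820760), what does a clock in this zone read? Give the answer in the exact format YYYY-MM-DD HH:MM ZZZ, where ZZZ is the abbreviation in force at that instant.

Query: 2023-06-26 23:06 UTC
Rule 2/3 (DWD, +06:45): 2023-05-12 15:04 UTC ≤ query < 2023-08-21 04:12 UTC
23·60 + 6 + 405 = 1791 min
1791 = 1·1440 + 351; 351 = 5·60 + 51 → 05:51, 2023-06-26 + 1 day = 2023-06-27
→ 2023-06-27 05:51 DWD

2023-06-27 05:51 DWD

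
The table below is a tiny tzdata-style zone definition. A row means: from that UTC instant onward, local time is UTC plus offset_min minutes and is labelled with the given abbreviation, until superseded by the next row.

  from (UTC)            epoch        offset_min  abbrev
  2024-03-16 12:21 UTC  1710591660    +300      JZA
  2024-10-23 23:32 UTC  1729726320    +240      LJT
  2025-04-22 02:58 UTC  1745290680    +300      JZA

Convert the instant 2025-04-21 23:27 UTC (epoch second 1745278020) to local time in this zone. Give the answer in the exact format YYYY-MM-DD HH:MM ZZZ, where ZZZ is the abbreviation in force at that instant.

2025-04-22 03:27 LJT

Query: 2025-04-21 23:27 UTC
Rule 2/3 (LJT, +04:00): 2024-10-23 23:32 UTC ≤ query < 2025-04-22 02:58 UTC
23·60 + 27 + 240 = 1647 min
1647 = 1·1440 + 207; 207 = 3·60 + 27 → 03:27, 2025-04-21 + 1 day = 2025-04-22
→ 2025-04-22 03:27 LJT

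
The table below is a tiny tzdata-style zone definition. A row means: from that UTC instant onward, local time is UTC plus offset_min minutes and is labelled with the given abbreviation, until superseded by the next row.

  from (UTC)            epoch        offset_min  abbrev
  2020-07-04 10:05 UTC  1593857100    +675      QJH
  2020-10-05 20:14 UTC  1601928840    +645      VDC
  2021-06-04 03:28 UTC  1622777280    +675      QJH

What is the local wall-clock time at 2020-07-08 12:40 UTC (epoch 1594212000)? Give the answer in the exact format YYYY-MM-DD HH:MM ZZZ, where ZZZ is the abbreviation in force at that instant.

Query: 2020-07-08 12:40 UTC
Rule 1/3 (QJH, +11:15): 2020-07-04 10:05 UTC ≤ query < 2020-10-05 20:14 UTC
12·60 + 40 + 675 = 1435 min
1435 = 0·1440 + 1435; 1435 = 23·60 + 55 → 23:55, same day
→ 2020-07-08 23:55 QJH

2020-07-08 23:55 QJH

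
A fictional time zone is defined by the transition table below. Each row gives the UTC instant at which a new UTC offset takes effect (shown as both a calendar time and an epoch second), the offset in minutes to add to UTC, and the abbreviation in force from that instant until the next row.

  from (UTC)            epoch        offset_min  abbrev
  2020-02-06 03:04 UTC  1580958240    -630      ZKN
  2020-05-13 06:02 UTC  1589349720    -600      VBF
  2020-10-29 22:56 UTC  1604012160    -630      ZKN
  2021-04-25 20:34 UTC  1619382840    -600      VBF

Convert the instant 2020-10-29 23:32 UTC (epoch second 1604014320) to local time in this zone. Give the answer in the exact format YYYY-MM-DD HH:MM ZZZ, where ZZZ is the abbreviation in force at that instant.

2020-10-29 13:02 ZKN

Query: 2020-10-29 23:32 UTC
Rule 3/4 (ZKN, -10:30): 2020-10-29 22:56 UTC ≤ query < 2021-04-25 20:34 UTC
23·60 + 32 - 630 = 782 min
782 = 0·1440 + 782; 782 = 13·60 + 2 → 13:02, same day
→ 2020-10-29 13:02 ZKN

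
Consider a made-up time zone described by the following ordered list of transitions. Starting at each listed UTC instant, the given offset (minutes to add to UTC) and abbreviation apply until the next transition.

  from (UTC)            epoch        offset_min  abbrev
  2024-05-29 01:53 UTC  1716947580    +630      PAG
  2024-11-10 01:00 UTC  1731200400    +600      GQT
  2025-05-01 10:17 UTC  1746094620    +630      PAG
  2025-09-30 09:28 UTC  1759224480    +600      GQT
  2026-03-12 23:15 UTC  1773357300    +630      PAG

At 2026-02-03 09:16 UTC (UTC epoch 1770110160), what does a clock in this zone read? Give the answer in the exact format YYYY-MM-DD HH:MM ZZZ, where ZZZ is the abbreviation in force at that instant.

2026-02-03 19:16 GQT

Query: 2026-02-03 09:16 UTC
Rule 4/5 (GQT, +10:00): 2025-09-30 09:28 UTC ≤ query < 2026-03-12 23:15 UTC
9·60 + 16 + 600 = 1156 min
1156 = 0·1440 + 1156; 1156 = 19·60 + 16 → 19:16, same day
→ 2026-02-03 19:16 GQT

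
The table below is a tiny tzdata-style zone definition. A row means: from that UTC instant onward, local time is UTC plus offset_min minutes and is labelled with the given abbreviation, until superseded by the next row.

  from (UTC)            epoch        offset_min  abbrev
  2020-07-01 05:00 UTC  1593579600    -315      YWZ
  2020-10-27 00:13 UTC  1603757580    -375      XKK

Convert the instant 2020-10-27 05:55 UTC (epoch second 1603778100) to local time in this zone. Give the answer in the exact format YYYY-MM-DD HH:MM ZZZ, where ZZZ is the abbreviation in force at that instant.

Query: 2020-10-27 05:55 UTC
Rule 2/2 (XKK, -06:15): 2020-10-27 00:13 UTC ≤ query < +∞
5·60 + 55 - 375 = -20 min
-20 = -1·1440 + 1420; 1420 = 23·60 + 40 → 23:40, 2020-10-27 - 1 day = 2020-10-26
→ 2020-10-26 23:40 XKK

2020-10-26 23:40 XKK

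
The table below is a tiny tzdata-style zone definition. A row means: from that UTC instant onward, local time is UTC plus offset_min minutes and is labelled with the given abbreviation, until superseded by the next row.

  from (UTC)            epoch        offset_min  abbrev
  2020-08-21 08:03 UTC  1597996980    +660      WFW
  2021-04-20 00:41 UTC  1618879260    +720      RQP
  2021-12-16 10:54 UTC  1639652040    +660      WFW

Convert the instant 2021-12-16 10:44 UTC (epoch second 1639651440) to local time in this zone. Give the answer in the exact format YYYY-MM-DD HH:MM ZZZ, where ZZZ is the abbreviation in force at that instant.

Query: 2021-12-16 10:44 UTC
Rule 2/3 (RQP, +12:00): 2021-04-20 00:41 UTC ≤ query < 2021-12-16 10:54 UTC
10·60 + 44 + 720 = 1364 min
1364 = 0·1440 + 1364; 1364 = 22·60 + 44 → 22:44, same day
→ 2021-12-16 22:44 RQP

2021-12-16 22:44 RQP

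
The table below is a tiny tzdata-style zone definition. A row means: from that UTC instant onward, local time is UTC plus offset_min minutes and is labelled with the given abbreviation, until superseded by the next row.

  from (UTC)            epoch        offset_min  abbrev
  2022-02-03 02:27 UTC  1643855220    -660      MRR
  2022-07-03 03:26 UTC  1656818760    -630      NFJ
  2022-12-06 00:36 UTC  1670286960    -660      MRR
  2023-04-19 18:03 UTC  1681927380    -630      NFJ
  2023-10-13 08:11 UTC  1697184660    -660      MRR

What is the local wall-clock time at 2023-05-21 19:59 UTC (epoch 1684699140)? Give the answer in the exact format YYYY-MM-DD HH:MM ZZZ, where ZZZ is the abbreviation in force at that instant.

2023-05-21 09:29 NFJ

Query: 2023-05-21 19:59 UTC
Rule 4/5 (NFJ, -10:30): 2023-04-19 18:03 UTC ≤ query < 2023-10-13 08:11 UTC
19·60 + 59 - 630 = 569 min
569 = 0·1440 + 569; 569 = 9·60 + 29 → 09:29, same day
→ 2023-05-21 09:29 NFJ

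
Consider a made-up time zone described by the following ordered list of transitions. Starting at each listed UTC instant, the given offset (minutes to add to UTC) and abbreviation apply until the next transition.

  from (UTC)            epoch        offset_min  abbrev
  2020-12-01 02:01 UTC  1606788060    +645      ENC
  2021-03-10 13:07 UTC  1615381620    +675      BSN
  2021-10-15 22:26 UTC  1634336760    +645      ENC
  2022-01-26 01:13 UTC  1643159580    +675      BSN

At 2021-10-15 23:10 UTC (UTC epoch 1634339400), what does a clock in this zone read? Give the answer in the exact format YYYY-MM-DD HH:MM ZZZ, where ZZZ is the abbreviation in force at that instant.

2021-10-16 09:55 ENC

Query: 2021-10-15 23:10 UTC
Rule 3/4 (ENC, +10:45): 2021-10-15 22:26 UTC ≤ query < 2022-01-26 01:13 UTC
23·60 + 10 + 645 = 2035 min
2035 = 1·1440 + 595; 595 = 9·60 + 55 → 09:55, 2021-10-15 + 1 day = 2021-10-16
→ 2021-10-16 09:55 ENC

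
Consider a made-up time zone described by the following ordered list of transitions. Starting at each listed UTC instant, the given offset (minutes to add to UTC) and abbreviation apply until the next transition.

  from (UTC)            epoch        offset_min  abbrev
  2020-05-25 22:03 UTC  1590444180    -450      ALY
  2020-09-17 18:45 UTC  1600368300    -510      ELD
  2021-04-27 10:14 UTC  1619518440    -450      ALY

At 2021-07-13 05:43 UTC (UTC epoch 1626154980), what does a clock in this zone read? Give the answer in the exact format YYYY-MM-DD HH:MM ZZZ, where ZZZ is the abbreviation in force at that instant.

2021-07-12 22:13 ALY

Query: 2021-07-13 05:43 UTC
Rule 3/3 (ALY, -07:30): 2021-04-27 10:14 UTC ≤ query < +∞
5·60 + 43 - 450 = -107 min
-107 = -1·1440 + 1333; 1333 = 22·60 + 13 → 22:13, 2021-07-13 - 1 day = 2021-07-12
→ 2021-07-12 22:13 ALY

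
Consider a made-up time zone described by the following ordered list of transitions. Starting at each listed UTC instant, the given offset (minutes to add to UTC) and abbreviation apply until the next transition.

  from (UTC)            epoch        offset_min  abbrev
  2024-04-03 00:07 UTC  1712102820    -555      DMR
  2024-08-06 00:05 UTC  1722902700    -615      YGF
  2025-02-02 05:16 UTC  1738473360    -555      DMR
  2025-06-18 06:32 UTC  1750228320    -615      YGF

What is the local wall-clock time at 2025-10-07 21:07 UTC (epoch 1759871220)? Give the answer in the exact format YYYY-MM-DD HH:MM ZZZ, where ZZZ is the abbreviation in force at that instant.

2025-10-07 10:52 YGF

Query: 2025-10-07 21:07 UTC
Rule 4/4 (YGF, -10:15): 2025-06-18 06:32 UTC ≤ query < +∞
21·60 + 7 - 615 = 652 min
652 = 0·1440 + 652; 652 = 10·60 + 52 → 10:52, same day
→ 2025-10-07 10:52 YGF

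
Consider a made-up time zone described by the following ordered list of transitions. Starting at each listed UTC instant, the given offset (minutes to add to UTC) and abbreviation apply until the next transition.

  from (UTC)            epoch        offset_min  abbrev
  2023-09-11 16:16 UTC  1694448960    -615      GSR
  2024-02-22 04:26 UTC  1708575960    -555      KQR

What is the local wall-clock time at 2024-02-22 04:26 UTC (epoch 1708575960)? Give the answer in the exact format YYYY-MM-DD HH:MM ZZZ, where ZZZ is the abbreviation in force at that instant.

2024-02-21 19:11 KQR

Query: 2024-02-22 04:26 UTC
Rule 2/2 (KQR, -09:15): 2024-02-22 04:26 UTC ≤ query < +∞
4·60 + 26 - 555 = -289 min
-289 = -1·1440 + 1151; 1151 = 19·60 + 11 → 19:11, 2024-02-22 - 1 day = 2024-02-21
→ 2024-02-21 19:11 KQR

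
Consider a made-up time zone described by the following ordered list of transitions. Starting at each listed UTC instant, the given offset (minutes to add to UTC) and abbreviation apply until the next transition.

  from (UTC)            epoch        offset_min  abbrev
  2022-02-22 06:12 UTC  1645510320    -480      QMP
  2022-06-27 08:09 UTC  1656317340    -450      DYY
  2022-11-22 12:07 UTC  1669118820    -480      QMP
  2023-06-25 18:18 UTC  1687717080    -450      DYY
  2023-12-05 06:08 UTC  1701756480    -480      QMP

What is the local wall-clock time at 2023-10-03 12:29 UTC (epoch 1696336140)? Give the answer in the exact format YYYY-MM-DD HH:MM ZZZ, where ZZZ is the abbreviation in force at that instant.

Query: 2023-10-03 12:29 UTC
Rule 4/5 (DYY, -07:30): 2023-06-25 18:18 UTC ≤ query < 2023-12-05 06:08 UTC
12·60 + 29 - 450 = 299 min
299 = 0·1440 + 299; 299 = 4·60 + 59 → 04:59, same day
→ 2023-10-03 04:59 DYY

2023-10-03 04:59 DYY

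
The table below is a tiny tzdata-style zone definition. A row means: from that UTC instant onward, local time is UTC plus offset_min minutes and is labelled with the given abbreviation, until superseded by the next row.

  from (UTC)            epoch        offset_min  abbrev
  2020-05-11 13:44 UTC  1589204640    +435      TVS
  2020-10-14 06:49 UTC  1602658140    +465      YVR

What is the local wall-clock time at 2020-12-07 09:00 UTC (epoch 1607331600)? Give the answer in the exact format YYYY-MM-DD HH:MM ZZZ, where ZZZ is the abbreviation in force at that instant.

2020-12-07 16:45 YVR

Query: 2020-12-07 09:00 UTC
Rule 2/2 (YVR, +07:45): 2020-10-14 06:49 UTC ≤ query < +∞
9·60 + 0 + 465 = 1005 min
1005 = 0·1440 + 1005; 1005 = 16·60 + 45 → 16:45, same day
→ 2020-12-07 16:45 YVR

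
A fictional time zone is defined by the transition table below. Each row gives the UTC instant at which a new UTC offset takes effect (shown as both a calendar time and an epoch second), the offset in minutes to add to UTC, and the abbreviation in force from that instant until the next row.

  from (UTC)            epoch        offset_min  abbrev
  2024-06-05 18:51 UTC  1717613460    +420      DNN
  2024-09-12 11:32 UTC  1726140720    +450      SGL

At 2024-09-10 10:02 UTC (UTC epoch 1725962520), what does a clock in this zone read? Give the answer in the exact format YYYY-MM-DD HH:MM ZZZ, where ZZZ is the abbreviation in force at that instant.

2024-09-10 17:02 DNN

Query: 2024-09-10 10:02 UTC
Rule 1/2 (DNN, +07:00): 2024-06-05 18:51 UTC ≤ query < 2024-09-12 11:32 UTC
10·60 + 2 + 420 = 1022 min
1022 = 0·1440 + 1022; 1022 = 17·60 + 2 → 17:02, same day
→ 2024-09-10 17:02 DNN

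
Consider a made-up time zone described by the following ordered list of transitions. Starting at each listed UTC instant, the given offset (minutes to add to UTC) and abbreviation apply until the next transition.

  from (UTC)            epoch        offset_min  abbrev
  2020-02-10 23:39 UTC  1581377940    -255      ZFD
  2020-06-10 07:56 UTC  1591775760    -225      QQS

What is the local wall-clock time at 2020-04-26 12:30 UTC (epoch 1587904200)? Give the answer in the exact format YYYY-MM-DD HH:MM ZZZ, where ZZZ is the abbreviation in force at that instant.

2020-04-26 08:15 ZFD

Query: 2020-04-26 12:30 UTC
Rule 1/2 (ZFD, -04:15): 2020-02-10 23:39 UTC ≤ query < 2020-06-10 07:56 UTC
12·60 + 30 - 255 = 495 min
495 = 0·1440 + 495; 495 = 8·60 + 15 → 08:15, same day
→ 2020-04-26 08:15 ZFD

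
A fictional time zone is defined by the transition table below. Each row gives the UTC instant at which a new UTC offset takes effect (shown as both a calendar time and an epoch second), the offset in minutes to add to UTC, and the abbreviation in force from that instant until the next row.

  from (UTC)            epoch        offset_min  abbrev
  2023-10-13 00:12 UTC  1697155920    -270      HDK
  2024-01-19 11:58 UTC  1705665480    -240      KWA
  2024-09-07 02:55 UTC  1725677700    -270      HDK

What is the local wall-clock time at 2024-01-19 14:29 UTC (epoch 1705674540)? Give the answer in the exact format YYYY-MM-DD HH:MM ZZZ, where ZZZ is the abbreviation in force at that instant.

2024-01-19 10:29 KWA

Query: 2024-01-19 14:29 UTC
Rule 2/3 (KWA, -04:00): 2024-01-19 11:58 UTC ≤ query < 2024-09-07 02:55 UTC
14·60 + 29 - 240 = 629 min
629 = 0·1440 + 629; 629 = 10·60 + 29 → 10:29, same day
→ 2024-01-19 10:29 KWA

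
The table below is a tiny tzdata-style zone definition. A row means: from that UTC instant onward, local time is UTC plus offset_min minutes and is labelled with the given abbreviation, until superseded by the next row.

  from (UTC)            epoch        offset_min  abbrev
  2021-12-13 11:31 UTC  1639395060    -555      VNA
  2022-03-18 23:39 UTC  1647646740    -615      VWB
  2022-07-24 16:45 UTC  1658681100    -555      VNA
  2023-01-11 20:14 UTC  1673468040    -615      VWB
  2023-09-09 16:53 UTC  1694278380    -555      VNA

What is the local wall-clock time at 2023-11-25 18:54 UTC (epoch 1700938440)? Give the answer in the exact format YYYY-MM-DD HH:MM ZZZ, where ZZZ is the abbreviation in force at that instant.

Query: 2023-11-25 18:54 UTC
Rule 5/5 (VNA, -09:15): 2023-09-09 16:53 UTC ≤ query < +∞
18·60 + 54 - 555 = 579 min
579 = 0·1440 + 579; 579 = 9·60 + 39 → 09:39, same day
→ 2023-11-25 09:39 VNA

2023-11-25 09:39 VNA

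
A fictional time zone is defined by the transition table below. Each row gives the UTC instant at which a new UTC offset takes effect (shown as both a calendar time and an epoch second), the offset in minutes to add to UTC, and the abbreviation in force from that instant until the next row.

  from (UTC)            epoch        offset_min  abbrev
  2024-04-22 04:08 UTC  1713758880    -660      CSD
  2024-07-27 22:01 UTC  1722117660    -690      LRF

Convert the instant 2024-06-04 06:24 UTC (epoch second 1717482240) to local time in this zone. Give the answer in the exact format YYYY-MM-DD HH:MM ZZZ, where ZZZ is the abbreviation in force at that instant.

2024-06-03 19:24 CSD

Query: 2024-06-04 06:24 UTC
Rule 1/2 (CSD, -11:00): 2024-04-22 04:08 UTC ≤ query < 2024-07-27 22:01 UTC
6·60 + 24 - 660 = -276 min
-276 = -1·1440 + 1164; 1164 = 19·60 + 24 → 19:24, 2024-06-04 - 1 day = 2024-06-03
→ 2024-06-03 19:24 CSD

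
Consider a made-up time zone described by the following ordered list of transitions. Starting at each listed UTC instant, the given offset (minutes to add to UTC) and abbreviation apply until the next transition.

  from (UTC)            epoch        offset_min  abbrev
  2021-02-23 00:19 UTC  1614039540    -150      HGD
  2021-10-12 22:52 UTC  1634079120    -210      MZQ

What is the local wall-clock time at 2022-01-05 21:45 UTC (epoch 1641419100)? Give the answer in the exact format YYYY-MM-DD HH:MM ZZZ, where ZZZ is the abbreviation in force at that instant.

2022-01-05 18:15 MZQ

Query: 2022-01-05 21:45 UTC
Rule 2/2 (MZQ, -03:30): 2021-10-12 22:52 UTC ≤ query < +∞
21·60 + 45 - 210 = 1095 min
1095 = 0·1440 + 1095; 1095 = 18·60 + 15 → 18:15, same day
→ 2022-01-05 18:15 MZQ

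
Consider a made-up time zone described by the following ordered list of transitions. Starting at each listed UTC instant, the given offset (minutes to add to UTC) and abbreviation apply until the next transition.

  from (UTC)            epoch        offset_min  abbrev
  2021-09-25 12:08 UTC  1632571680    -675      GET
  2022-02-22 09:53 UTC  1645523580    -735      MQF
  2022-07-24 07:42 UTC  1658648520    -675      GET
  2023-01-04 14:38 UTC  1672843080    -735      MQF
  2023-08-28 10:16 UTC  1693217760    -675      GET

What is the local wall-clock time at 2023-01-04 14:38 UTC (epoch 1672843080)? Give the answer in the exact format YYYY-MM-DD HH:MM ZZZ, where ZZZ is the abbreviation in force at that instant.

Query: 2023-01-04 14:38 UTC
Rule 4/5 (MQF, -12:15): 2023-01-04 14:38 UTC ≤ query < 2023-08-28 10:16 UTC
14·60 + 38 - 735 = 143 min
143 = 0·1440 + 143; 143 = 2·60 + 23 → 02:23, same day
→ 2023-01-04 02:23 MQF

2023-01-04 02:23 MQF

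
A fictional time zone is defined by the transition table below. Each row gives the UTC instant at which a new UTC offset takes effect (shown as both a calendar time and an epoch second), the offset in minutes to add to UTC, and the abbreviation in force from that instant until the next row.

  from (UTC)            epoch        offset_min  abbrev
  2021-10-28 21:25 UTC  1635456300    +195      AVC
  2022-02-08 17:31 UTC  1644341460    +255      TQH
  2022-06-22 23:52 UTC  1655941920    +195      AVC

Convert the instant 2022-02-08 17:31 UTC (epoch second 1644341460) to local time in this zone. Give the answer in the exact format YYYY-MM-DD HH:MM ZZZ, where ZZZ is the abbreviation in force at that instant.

Query: 2022-02-08 17:31 UTC
Rule 2/3 (TQH, +04:15): 2022-02-08 17:31 UTC ≤ query < 2022-06-22 23:52 UTC
17·60 + 31 + 255 = 1306 min
1306 = 0·1440 + 1306; 1306 = 21·60 + 46 → 21:46, same day
→ 2022-02-08 21:46 TQH

2022-02-08 21:46 TQH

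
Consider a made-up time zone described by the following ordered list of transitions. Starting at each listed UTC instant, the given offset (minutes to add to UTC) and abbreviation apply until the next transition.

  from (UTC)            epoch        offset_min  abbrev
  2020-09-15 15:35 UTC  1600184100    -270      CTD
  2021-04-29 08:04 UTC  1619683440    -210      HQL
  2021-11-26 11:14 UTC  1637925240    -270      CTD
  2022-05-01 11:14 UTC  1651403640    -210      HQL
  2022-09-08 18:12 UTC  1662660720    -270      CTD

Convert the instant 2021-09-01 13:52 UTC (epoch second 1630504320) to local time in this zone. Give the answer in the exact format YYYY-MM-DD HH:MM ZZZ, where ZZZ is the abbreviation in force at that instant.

2021-09-01 10:22 HQL

Query: 2021-09-01 13:52 UTC
Rule 2/5 (HQL, -03:30): 2021-04-29 08:04 UTC ≤ query < 2021-11-26 11:14 UTC
13·60 + 52 - 210 = 622 min
622 = 0·1440 + 622; 622 = 10·60 + 22 → 10:22, same day
→ 2021-09-01 10:22 HQL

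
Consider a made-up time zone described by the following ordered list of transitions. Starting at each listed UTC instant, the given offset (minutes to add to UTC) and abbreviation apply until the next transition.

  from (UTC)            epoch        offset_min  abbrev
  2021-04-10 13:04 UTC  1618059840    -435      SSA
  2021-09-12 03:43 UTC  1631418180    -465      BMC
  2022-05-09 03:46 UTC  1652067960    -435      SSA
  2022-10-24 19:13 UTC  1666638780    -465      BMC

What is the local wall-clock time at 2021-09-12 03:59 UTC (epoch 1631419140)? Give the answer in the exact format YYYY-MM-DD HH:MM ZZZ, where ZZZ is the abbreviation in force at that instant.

Query: 2021-09-12 03:59 UTC
Rule 2/4 (BMC, -07:45): 2021-09-12 03:43 UTC ≤ query < 2022-05-09 03:46 UTC
3·60 + 59 - 465 = -226 min
-226 = -1·1440 + 1214; 1214 = 20·60 + 14 → 20:14, 2021-09-12 - 1 day = 2021-09-11
→ 2021-09-11 20:14 BMC

2021-09-11 20:14 BMC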